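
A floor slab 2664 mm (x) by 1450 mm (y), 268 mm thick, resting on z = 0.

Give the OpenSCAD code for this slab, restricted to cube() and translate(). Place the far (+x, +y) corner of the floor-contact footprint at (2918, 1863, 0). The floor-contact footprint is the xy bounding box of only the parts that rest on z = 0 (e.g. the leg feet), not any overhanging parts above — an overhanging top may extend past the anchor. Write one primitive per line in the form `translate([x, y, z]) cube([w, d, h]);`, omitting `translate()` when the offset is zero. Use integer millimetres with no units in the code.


translate([254, 413, 0]) cube([2664, 1450, 268]);


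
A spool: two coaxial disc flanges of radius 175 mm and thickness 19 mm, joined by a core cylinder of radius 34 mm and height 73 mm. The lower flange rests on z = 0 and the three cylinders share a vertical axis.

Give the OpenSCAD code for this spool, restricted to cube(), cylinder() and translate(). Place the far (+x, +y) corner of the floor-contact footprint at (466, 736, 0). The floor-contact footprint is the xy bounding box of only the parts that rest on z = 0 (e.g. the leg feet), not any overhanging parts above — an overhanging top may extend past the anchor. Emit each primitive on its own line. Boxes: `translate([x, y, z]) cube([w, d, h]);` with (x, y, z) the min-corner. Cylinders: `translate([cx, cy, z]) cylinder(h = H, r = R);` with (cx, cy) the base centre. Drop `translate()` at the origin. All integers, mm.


translate([291, 561, 0]) cylinder(h = 19, r = 175);
translate([291, 561, 19]) cylinder(h = 73, r = 34);
translate([291, 561, 92]) cylinder(h = 19, r = 175);


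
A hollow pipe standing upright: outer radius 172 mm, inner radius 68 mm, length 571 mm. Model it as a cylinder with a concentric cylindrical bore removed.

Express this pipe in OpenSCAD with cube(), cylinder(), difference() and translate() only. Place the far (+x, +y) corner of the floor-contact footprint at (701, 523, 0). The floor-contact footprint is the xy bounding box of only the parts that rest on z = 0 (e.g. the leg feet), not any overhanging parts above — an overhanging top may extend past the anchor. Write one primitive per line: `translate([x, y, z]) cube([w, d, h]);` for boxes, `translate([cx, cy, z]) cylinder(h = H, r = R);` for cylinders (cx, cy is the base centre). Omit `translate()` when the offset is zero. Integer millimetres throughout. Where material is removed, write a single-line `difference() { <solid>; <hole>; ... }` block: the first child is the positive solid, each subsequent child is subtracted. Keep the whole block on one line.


difference() { translate([529, 351, 0]) cylinder(h = 571, r = 172); translate([529, 351, 0]) cylinder(h = 571, r = 68); }


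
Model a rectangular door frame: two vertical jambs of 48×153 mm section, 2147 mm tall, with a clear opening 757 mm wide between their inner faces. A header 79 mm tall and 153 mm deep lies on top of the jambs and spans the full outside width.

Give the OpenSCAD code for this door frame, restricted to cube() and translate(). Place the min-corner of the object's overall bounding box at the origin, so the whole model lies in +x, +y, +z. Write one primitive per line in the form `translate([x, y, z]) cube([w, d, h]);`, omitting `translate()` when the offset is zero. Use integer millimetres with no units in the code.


cube([48, 153, 2147]);
translate([805, 0, 0]) cube([48, 153, 2147]);
translate([0, 0, 2147]) cube([853, 153, 79]);


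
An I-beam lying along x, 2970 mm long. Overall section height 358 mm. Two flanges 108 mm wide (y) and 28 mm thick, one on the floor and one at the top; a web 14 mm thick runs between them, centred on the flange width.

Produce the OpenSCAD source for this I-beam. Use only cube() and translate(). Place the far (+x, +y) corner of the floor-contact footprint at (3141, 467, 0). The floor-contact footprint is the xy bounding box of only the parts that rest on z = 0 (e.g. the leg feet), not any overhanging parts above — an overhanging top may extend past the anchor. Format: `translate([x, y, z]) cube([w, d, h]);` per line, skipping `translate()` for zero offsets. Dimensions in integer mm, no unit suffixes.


translate([171, 359, 0]) cube([2970, 108, 28]);
translate([171, 406, 28]) cube([2970, 14, 302]);
translate([171, 359, 330]) cube([2970, 108, 28]);


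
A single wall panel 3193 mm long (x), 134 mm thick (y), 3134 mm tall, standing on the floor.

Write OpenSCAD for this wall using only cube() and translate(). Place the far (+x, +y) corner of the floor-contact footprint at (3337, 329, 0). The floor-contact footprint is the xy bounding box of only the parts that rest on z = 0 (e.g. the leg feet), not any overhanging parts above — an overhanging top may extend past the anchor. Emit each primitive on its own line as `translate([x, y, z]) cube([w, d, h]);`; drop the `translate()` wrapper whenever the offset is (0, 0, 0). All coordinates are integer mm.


translate([144, 195, 0]) cube([3193, 134, 3134]);


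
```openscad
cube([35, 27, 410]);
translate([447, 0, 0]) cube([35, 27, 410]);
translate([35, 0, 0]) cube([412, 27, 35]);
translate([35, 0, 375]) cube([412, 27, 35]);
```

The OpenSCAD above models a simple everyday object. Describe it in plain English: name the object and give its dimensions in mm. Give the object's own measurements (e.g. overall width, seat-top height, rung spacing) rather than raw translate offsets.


A rectangular picture frame lying in the x–z plane (depth along y). The opening is 412 mm wide (x) by 340 mm tall (z), surrounded by a border 35 mm wide on all four sides. The frame is 27 mm deep and is made of two full-height vertical stiles with two horizontal rails fitted between them.


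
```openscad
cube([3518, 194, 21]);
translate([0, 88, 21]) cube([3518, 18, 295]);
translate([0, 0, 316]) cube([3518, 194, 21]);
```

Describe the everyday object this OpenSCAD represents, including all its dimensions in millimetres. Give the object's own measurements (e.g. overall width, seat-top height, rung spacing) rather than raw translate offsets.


An I-beam lying along x, 3518 mm long. Overall section height 337 mm. Two flanges 194 mm wide (y) and 21 mm thick, one on the floor and one at the top; a web 18 mm thick runs between them, centred on the flange width.


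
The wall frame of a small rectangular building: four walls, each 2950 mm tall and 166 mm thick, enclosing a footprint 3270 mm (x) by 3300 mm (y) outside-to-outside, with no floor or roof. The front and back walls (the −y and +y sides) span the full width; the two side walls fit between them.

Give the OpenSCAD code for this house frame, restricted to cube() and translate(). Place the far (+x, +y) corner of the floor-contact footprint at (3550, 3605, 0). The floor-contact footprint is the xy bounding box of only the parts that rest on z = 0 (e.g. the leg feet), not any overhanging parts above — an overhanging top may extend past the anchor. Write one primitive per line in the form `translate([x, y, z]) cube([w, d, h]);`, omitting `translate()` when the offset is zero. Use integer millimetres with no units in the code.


translate([280, 305, 0]) cube([3270, 166, 2950]);
translate([280, 3439, 0]) cube([3270, 166, 2950]);
translate([280, 471, 0]) cube([166, 2968, 2950]);
translate([3384, 471, 0]) cube([166, 2968, 2950]);


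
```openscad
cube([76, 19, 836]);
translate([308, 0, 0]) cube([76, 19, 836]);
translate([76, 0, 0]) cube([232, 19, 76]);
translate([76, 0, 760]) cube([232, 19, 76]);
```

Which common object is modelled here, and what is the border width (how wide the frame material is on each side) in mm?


A picture frame. The border width is 76 mm.

Four thin pieces enclosing a rectangular opening — a picture frame. The two full-height stiles are 836 mm tall; the top rail sits at z = 760 and is 76 mm tall, so the border above the opening is 836 − 760 = 76 mm, matching the stile x-width.


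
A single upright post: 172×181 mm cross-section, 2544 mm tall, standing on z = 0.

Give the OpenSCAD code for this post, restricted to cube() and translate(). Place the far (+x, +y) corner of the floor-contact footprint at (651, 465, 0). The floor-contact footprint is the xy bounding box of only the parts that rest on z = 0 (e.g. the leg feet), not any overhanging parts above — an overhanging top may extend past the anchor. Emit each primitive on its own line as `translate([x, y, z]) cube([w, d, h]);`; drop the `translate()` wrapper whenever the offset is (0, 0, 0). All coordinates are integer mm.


translate([479, 284, 0]) cube([172, 181, 2544]);


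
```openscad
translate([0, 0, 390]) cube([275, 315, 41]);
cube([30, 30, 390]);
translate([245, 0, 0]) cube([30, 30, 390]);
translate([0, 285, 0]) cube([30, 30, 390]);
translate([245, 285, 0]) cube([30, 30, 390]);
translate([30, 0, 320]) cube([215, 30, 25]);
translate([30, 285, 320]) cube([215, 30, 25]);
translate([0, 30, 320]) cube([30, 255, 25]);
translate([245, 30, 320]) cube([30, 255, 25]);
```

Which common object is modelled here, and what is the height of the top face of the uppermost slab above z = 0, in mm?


A stool. The seat height is 431 mm.

A 275×315×41 slab at z = 390 on four corner posts — a stool. The seat top is 390 + 41 = 431 mm.


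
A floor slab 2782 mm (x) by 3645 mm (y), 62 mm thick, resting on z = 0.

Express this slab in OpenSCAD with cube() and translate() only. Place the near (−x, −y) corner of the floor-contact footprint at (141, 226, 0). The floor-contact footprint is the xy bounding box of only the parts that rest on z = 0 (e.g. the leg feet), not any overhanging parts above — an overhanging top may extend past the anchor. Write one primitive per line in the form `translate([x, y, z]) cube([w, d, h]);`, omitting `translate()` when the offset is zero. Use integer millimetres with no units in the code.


translate([141, 226, 0]) cube([2782, 3645, 62]);


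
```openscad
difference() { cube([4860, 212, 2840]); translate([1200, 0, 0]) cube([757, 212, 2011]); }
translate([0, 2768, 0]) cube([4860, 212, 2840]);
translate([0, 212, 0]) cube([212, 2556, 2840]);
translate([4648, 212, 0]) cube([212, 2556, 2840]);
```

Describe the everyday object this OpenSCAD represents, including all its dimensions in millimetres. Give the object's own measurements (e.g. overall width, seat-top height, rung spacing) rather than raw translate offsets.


A single room: four walls, each 2840 mm tall and 212 mm thick, enclosing an outside footprint 4860×2980 mm (x × y), no floor or roof. The front and back walls (−y and +y sides) run the full x-width; the side walls fit between their inner faces. A door opening 757 mm wide and 2011 mm tall is cut through the front wall from the floor up, its −x edge 1200 mm from the wall's −x end.


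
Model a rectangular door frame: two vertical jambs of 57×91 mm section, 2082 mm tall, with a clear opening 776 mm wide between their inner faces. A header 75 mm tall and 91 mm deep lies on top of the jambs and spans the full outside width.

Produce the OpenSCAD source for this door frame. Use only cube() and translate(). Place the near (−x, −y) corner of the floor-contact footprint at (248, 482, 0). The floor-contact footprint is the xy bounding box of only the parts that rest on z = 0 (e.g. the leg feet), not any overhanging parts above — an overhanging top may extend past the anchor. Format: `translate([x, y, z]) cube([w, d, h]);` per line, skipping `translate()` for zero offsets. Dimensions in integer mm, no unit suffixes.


translate([248, 482, 0]) cube([57, 91, 2082]);
translate([1081, 482, 0]) cube([57, 91, 2082]);
translate([248, 482, 2082]) cube([890, 91, 75]);


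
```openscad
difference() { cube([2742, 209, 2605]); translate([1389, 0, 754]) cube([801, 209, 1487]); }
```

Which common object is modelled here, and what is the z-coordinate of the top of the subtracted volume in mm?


A wall with a window opening. The window head height is 2241 mm.

A wall with a rectangular opening subtracted — a window. Sill at z = 754, opening 1487 mm tall, so the head is at 754 + 1487 = 2241 mm.


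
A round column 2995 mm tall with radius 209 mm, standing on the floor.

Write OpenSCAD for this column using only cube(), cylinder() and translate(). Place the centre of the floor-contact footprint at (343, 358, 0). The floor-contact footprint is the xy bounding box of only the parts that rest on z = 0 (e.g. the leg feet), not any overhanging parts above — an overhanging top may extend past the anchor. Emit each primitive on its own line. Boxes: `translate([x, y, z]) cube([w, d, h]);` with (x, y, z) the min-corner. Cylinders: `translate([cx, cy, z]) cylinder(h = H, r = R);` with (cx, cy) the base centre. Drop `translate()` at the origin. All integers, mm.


translate([343, 358, 0]) cylinder(h = 2995, r = 209);


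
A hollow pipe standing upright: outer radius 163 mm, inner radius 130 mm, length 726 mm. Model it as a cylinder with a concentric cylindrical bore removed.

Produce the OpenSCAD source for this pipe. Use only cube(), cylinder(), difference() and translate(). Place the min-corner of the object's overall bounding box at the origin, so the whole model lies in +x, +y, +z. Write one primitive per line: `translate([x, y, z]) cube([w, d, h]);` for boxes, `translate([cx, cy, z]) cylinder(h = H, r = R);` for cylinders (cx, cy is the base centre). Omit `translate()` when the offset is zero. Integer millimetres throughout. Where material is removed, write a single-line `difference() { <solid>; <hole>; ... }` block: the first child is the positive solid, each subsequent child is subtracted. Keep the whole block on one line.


difference() { translate([163, 163, 0]) cylinder(h = 726, r = 163); translate([163, 163, 0]) cylinder(h = 726, r = 130); }


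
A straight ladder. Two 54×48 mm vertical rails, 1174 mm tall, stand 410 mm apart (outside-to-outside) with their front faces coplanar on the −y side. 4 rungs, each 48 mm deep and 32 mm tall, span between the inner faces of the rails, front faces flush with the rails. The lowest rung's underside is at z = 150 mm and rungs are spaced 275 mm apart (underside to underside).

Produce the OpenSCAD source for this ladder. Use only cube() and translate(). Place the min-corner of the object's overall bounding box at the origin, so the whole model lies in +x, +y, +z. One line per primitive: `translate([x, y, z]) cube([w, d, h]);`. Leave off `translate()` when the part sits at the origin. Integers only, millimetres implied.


cube([54, 48, 1174]);
translate([356, 0, 0]) cube([54, 48, 1174]);
translate([54, 0, 150]) cube([302, 48, 32]);
translate([54, 0, 425]) cube([302, 48, 32]);
translate([54, 0, 700]) cube([302, 48, 32]);
translate([54, 0, 975]) cube([302, 48, 32]);


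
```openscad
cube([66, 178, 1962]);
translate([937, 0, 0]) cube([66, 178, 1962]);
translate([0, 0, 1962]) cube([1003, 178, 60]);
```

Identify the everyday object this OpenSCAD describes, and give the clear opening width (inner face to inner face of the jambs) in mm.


A door frame. The clear opening width is 871 mm.

Two 1962 mm tall posts with a header on top — a door frame. The left jamb is 66 mm wide at x = 0; the right jamb starts at x = 937. The clear opening is 937 − 66 = 871 mm.


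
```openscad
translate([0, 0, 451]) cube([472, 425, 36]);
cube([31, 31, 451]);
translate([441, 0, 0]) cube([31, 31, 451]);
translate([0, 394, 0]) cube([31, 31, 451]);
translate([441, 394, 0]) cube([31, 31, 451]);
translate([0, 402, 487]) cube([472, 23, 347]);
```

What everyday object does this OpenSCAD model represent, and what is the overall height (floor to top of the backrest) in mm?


A chair. The overall height is 834 mm.

A slab on four corner posts with a tall panel at the back — a chair. The seat slab sits at z = 451 with thickness 36, and the 347 mm backrest starts at the seat top, so the overall height is 451 + 36 + 347 = 834 mm.


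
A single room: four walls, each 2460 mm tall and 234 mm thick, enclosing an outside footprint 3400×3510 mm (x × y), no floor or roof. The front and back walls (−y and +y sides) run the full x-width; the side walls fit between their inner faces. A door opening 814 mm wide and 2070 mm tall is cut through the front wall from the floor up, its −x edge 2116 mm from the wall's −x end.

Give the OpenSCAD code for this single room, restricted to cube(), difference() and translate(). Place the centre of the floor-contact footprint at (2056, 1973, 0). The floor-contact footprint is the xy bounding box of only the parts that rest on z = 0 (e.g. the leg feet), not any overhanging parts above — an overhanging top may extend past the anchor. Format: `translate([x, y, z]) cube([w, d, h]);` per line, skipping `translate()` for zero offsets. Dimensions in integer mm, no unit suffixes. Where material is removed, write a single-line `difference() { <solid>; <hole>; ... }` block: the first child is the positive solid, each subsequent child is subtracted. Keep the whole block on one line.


difference() { translate([356, 218, 0]) cube([3400, 234, 2460]); translate([2472, 218, 0]) cube([814, 234, 2070]); }
translate([356, 3494, 0]) cube([3400, 234, 2460]);
translate([356, 452, 0]) cube([234, 3042, 2460]);
translate([3522, 452, 0]) cube([234, 3042, 2460]);


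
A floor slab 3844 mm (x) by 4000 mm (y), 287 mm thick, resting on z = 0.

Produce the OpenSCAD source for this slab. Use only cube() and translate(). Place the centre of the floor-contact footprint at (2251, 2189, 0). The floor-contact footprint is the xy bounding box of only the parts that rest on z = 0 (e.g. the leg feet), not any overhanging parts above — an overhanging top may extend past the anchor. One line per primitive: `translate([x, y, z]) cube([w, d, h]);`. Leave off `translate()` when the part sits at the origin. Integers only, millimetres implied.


translate([329, 189, 0]) cube([3844, 4000, 287]);


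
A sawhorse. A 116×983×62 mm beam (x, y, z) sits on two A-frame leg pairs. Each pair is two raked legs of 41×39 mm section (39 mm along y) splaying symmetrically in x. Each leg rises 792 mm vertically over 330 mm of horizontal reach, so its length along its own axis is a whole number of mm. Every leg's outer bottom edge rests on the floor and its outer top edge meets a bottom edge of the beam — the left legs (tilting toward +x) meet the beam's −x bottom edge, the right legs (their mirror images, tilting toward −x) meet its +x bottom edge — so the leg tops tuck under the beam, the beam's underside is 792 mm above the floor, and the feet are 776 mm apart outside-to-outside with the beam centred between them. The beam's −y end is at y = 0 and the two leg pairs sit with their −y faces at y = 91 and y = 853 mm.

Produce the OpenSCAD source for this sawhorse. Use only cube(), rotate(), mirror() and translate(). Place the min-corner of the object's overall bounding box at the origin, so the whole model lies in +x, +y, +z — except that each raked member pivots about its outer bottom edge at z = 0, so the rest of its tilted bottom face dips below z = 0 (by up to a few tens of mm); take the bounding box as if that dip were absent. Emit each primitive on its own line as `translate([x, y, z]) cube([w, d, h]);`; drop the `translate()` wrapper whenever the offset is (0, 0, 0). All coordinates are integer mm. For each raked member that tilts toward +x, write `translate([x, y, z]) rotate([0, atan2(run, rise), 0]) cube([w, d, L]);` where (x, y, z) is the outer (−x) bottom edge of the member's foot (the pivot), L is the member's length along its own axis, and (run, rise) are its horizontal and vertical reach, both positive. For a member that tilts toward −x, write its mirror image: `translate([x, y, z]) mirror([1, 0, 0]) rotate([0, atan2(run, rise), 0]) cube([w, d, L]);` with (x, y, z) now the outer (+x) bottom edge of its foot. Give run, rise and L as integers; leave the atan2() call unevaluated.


translate([330, 0, 792]) cube([116, 983, 62]);
translate([0, 91, 0]) rotate([0, atan2(330, 792), 0]) cube([41, 39, 858]);
translate([776, 91, 0]) mirror([1, 0, 0]) rotate([0, atan2(330, 792), 0]) cube([41, 39, 858]);
translate([0, 853, 0]) rotate([0, atan2(330, 792), 0]) cube([41, 39, 858]);
translate([776, 853, 0]) mirror([1, 0, 0]) rotate([0, atan2(330, 792), 0]) cube([41, 39, 858]);


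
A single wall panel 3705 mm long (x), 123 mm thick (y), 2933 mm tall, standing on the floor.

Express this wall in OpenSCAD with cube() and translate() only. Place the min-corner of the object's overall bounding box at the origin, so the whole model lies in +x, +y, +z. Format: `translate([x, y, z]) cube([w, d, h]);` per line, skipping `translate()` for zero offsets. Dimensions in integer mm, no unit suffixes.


cube([3705, 123, 2933]);


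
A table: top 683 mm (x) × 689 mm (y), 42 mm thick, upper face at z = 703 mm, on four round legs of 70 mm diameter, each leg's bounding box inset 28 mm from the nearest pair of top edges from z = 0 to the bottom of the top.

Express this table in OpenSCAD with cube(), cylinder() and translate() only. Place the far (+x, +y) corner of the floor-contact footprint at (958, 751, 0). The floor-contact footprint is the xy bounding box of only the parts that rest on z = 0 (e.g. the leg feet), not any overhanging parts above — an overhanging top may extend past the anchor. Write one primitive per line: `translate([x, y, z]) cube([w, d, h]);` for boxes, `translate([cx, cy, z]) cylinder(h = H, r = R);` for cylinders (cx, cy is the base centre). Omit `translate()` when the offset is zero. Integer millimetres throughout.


// leg_h = 703 - 42 = 661
translate([303, 90, 661]) cube([683, 689, 42]);
translate([366, 153, 0]) cylinder(h = 661, r = 35);
translate([923, 153, 0]) cylinder(h = 661, r = 35);
translate([366, 716, 0]) cylinder(h = 661, r = 35);
translate([923, 716, 0]) cylinder(h = 661, r = 35);


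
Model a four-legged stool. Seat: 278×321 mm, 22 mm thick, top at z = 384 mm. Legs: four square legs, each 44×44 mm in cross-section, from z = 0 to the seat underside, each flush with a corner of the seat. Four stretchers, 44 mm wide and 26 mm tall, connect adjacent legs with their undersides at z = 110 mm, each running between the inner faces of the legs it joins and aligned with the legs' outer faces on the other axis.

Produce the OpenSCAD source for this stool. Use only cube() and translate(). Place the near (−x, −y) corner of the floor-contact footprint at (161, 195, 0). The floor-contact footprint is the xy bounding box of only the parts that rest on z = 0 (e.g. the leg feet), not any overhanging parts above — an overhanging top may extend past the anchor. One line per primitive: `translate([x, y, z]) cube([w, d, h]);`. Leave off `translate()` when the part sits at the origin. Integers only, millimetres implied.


translate([161, 195, 362]) cube([278, 321, 22]);
translate([161, 195, 0]) cube([44, 44, 362]);
translate([395, 195, 0]) cube([44, 44, 362]);
translate([161, 472, 0]) cube([44, 44, 362]);
translate([395, 472, 0]) cube([44, 44, 362]);
translate([205, 195, 110]) cube([190, 44, 26]);
translate([205, 472, 110]) cube([190, 44, 26]);
translate([161, 239, 110]) cube([44, 233, 26]);
translate([395, 239, 110]) cube([44, 233, 26]);


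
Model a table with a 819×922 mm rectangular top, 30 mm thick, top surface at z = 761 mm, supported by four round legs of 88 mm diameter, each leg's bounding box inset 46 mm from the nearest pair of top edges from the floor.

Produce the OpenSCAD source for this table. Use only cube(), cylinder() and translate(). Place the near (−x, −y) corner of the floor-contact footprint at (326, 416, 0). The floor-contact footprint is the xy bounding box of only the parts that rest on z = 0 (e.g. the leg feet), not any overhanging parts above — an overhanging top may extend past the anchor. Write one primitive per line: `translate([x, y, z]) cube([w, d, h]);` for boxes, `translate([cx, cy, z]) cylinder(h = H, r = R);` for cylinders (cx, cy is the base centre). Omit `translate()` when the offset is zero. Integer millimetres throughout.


// leg_h = 761 - 30 = 731
translate([280, 370, 731]) cube([819, 922, 30]);
translate([370, 460, 0]) cylinder(h = 731, r = 44);
translate([1009, 460, 0]) cylinder(h = 731, r = 44);
translate([370, 1202, 0]) cylinder(h = 731, r = 44);
translate([1009, 1202, 0]) cylinder(h = 731, r = 44);


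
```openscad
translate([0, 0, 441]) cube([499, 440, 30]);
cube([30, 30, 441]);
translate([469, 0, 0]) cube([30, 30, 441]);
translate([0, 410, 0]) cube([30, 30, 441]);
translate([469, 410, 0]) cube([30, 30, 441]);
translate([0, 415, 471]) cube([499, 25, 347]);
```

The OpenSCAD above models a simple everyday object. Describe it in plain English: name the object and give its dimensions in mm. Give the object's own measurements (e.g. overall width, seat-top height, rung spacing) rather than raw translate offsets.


A chair. The seat is a 499×440×30 mm slab with its top at z = 471 mm, on four 30×30 mm corner legs (flush with the seat edges, standing on z = 0). A flat backrest 25 mm thick, 347 mm tall, spans the full seat width and rises from the seat top along its +y edge, rear face flush with the rear of the seat.


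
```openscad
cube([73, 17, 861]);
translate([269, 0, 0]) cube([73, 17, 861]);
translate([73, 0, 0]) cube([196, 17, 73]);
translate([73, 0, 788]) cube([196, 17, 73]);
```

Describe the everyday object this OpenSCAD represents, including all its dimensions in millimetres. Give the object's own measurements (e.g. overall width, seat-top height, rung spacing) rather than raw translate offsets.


A rectangular picture frame lying in the x–z plane (depth along y). The opening is 196 mm wide (x) by 715 mm tall (z), surrounded by a border 73 mm wide on all four sides. The frame is 17 mm deep and is made of two full-height vertical stiles with two horizontal rails fitted between them.


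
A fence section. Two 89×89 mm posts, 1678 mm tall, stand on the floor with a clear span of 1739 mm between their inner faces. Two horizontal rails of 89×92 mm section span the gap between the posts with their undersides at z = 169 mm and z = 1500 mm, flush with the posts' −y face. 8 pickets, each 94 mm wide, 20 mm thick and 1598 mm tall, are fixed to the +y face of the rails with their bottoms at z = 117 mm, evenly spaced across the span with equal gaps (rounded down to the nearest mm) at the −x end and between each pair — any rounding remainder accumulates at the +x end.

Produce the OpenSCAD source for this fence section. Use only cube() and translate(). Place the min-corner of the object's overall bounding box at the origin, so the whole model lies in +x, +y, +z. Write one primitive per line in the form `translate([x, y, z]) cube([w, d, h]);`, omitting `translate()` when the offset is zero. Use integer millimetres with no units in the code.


cube([89, 89, 1678]);
translate([1828, 0, 0]) cube([89, 89, 1678]);
translate([89, 0, 169]) cube([1739, 89, 92]);
translate([89, 0, 1500]) cube([1739, 89, 92]);
translate([198, 89, 117]) cube([94, 20, 1598]);
translate([401, 89, 117]) cube([94, 20, 1598]);
translate([604, 89, 117]) cube([94, 20, 1598]);
translate([807, 89, 117]) cube([94, 20, 1598]);
translate([1010, 89, 117]) cube([94, 20, 1598]);
translate([1213, 89, 117]) cube([94, 20, 1598]);
translate([1416, 89, 117]) cube([94, 20, 1598]);
translate([1619, 89, 117]) cube([94, 20, 1598]);


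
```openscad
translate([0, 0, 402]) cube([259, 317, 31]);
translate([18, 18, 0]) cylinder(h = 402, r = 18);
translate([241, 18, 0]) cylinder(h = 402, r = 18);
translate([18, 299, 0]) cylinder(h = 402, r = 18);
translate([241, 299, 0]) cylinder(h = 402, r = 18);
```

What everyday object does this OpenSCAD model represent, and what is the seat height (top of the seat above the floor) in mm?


A stool. The seat height is 433 mm.

A 259×317×31 slab at z = 402 on four corner cylinders — a stool. The seat top is 402 + 31 = 433 mm.


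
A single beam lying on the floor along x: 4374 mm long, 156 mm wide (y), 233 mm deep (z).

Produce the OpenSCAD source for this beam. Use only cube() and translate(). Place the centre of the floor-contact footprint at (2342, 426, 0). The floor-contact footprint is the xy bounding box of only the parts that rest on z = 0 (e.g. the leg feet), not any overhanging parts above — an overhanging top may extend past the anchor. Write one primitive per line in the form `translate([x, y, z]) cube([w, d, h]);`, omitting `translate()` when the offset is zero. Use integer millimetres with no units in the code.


translate([155, 348, 0]) cube([4374, 156, 233]);


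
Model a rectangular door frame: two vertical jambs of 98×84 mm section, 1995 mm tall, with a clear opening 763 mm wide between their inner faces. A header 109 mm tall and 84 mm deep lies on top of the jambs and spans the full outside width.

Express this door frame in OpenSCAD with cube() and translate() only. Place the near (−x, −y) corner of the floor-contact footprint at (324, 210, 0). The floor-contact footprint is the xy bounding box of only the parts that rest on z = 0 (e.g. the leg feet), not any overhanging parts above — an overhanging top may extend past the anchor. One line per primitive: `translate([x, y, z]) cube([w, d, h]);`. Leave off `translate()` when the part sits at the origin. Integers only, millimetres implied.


translate([324, 210, 0]) cube([98, 84, 1995]);
translate([1185, 210, 0]) cube([98, 84, 1995]);
translate([324, 210, 1995]) cube([959, 84, 109]);


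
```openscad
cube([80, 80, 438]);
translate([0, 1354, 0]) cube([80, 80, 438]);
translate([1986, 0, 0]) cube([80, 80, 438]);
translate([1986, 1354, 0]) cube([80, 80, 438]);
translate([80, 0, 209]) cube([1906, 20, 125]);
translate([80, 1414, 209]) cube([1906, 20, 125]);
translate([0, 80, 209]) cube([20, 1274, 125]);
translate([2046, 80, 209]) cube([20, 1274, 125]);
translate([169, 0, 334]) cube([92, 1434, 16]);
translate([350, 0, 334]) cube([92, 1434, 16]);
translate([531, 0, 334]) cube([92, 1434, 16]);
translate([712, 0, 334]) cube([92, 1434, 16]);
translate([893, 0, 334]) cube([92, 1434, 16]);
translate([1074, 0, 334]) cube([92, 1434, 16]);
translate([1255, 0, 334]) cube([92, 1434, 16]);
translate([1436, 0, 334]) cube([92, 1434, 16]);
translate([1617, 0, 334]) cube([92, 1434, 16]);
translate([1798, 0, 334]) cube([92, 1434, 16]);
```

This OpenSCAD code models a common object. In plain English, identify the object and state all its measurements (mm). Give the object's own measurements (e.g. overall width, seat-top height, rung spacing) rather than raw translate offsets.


A bed frame 2066 mm long (x) by 1434 mm wide (y). Four 80×80 mm corner posts, 438 mm tall, at the corners of the footprint. Four rails of 20 mm thickness and 125 mm height run between adjacent posts with their undersides at z = 209 mm, their outer faces flush with the outside of the frame (the two x-running rails run between the posts' inner faces; the two y-running rails run between the posts' inner faces). 10 slats, each 92 mm wide (x) and 16 mm thick, lie across the top of the two x-running rails, running the full 1434 mm width of the frame in y; along x they sit between the end posts with a 89 mm gap after the −x posts and between neighbouring slats, leaving 96 mm before the +x posts.


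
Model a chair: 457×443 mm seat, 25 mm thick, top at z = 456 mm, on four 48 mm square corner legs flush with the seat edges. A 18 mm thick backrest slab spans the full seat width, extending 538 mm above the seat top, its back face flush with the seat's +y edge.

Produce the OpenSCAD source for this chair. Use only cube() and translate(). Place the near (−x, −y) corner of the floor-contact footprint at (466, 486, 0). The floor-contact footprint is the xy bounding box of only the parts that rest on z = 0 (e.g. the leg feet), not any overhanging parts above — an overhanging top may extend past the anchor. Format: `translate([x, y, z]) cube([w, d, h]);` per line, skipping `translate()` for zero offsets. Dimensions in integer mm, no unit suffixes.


// leg_h = 456 - 25 = 431
translate([466, 486, 431]) cube([457, 443, 25]);
translate([466, 486, 0]) cube([48, 48, 431]);
translate([875, 486, 0]) cube([48, 48, 431]);
translate([466, 881, 0]) cube([48, 48, 431]);
translate([875, 881, 0]) cube([48, 48, 431]);
translate([466, 911, 456]) cube([457, 18, 538]);


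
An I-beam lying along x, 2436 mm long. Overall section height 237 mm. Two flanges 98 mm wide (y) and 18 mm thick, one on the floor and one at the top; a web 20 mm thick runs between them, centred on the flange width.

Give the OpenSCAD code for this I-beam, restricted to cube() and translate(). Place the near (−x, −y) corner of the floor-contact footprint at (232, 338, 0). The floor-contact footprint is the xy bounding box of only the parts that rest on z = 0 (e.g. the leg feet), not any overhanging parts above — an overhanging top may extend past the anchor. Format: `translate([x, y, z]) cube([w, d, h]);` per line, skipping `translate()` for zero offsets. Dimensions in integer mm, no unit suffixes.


translate([232, 338, 0]) cube([2436, 98, 18]);
translate([232, 377, 18]) cube([2436, 20, 201]);
translate([232, 338, 219]) cube([2436, 98, 18]);


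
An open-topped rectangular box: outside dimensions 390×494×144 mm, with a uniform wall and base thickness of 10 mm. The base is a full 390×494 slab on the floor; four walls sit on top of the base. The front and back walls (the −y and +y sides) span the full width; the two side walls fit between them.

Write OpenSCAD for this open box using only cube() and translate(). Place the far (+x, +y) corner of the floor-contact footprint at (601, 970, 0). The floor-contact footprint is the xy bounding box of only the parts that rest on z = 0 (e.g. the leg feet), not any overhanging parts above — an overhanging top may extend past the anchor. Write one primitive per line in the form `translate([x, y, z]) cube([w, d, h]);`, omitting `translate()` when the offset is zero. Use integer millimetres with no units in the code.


translate([211, 476, 0]) cube([390, 494, 10]);
translate([211, 476, 10]) cube([390, 10, 134]);
translate([211, 960, 10]) cube([390, 10, 134]);
translate([211, 486, 10]) cube([10, 474, 134]);
translate([591, 486, 10]) cube([10, 474, 134]);


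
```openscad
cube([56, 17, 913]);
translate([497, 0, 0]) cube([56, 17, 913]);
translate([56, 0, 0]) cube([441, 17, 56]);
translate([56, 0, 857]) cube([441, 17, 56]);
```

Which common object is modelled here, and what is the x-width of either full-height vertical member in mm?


A picture frame. The border width is 56 mm.

Four thin pieces enclosing a rectangular opening — a picture frame. The two full-height stiles are 913 mm tall; the top rail sits at z = 857 and is 56 mm tall, so the border above the opening is 913 − 857 = 56 mm, matching the stile x-width.


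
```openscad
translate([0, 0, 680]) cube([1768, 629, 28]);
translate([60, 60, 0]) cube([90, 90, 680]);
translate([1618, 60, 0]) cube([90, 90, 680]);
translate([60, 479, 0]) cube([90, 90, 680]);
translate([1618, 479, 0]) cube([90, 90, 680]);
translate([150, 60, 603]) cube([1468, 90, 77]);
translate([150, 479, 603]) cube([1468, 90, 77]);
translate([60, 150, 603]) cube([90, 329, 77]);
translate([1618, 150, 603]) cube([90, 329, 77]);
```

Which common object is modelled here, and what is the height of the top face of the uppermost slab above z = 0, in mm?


A table. The table height is 708 mm.

A 1768×629×28 slab sits at z = 680 on four 90 mm square posts — a table. The top surface is at 680 + 28 = 708 mm.


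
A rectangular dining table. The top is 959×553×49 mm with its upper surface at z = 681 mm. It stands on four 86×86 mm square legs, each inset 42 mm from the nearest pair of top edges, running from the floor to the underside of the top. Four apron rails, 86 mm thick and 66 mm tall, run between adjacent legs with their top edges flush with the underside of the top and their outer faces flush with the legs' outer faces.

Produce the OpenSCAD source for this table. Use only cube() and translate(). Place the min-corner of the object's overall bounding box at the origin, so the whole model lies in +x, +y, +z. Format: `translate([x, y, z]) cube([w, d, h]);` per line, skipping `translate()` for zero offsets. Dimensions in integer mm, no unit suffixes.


// leg_h = 681 - 49 = 632
// apron z = 632 - 66 = 566
translate([0, 0, 632]) cube([959, 553, 49]);
translate([42, 42, 0]) cube([86, 86, 632]);
translate([831, 42, 0]) cube([86, 86, 632]);
translate([42, 425, 0]) cube([86, 86, 632]);
translate([831, 425, 0]) cube([86, 86, 632]);
translate([128, 42, 566]) cube([703, 86, 66]);
translate([128, 425, 566]) cube([703, 86, 66]);
translate([42, 128, 566]) cube([86, 297, 66]);
translate([831, 128, 566]) cube([86, 297, 66]);


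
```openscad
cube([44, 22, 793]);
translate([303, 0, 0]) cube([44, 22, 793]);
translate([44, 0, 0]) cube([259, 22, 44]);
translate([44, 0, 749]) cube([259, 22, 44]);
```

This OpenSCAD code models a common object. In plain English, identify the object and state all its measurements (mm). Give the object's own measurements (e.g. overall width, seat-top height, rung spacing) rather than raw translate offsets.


A rectangular picture frame lying in the x–z plane (depth along y). The opening is 259 mm wide (x) by 705 mm tall (z), surrounded by a border 44 mm wide on all four sides. The frame is 22 mm deep and is made of two full-height vertical stiles with two horizontal rails fitted between them.


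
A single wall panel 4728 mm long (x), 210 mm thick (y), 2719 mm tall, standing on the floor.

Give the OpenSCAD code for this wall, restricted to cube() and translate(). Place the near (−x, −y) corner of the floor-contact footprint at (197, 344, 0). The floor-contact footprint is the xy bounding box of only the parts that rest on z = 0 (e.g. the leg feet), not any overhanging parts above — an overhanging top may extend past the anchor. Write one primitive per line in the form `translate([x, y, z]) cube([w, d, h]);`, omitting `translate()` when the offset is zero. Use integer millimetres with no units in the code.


translate([197, 344, 0]) cube([4728, 210, 2719]);


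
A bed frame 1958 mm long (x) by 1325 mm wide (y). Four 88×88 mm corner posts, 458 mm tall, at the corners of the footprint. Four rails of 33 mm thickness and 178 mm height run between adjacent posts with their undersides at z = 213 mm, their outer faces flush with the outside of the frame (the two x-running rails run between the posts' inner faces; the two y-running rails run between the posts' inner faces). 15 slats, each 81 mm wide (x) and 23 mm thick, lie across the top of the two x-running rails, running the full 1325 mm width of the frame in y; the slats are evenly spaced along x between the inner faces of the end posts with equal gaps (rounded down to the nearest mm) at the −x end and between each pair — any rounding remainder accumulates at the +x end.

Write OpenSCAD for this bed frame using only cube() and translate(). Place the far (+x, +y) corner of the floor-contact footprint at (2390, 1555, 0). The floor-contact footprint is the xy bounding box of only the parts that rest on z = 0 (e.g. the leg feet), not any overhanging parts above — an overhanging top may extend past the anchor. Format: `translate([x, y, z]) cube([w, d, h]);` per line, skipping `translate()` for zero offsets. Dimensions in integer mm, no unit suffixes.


translate([432, 230, 0]) cube([88, 88, 458]);
translate([432, 1467, 0]) cube([88, 88, 458]);
translate([2302, 230, 0]) cube([88, 88, 458]);
translate([2302, 1467, 0]) cube([88, 88, 458]);
translate([520, 230, 213]) cube([1782, 33, 178]);
translate([520, 1522, 213]) cube([1782, 33, 178]);
translate([432, 318, 213]) cube([33, 1149, 178]);
translate([2357, 318, 213]) cube([33, 1149, 178]);
translate([555, 230, 391]) cube([81, 1325, 23]);
translate([671, 230, 391]) cube([81, 1325, 23]);
translate([787, 230, 391]) cube([81, 1325, 23]);
translate([903, 230, 391]) cube([81, 1325, 23]);
translate([1019, 230, 391]) cube([81, 1325, 23]);
translate([1135, 230, 391]) cube([81, 1325, 23]);
translate([1251, 230, 391]) cube([81, 1325, 23]);
translate([1367, 230, 391]) cube([81, 1325, 23]);
translate([1483, 230, 391]) cube([81, 1325, 23]);
translate([1599, 230, 391]) cube([81, 1325, 23]);
translate([1715, 230, 391]) cube([81, 1325, 23]);
translate([1831, 230, 391]) cube([81, 1325, 23]);
translate([1947, 230, 391]) cube([81, 1325, 23]);
translate([2063, 230, 391]) cube([81, 1325, 23]);
translate([2179, 230, 391]) cube([81, 1325, 23]);
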